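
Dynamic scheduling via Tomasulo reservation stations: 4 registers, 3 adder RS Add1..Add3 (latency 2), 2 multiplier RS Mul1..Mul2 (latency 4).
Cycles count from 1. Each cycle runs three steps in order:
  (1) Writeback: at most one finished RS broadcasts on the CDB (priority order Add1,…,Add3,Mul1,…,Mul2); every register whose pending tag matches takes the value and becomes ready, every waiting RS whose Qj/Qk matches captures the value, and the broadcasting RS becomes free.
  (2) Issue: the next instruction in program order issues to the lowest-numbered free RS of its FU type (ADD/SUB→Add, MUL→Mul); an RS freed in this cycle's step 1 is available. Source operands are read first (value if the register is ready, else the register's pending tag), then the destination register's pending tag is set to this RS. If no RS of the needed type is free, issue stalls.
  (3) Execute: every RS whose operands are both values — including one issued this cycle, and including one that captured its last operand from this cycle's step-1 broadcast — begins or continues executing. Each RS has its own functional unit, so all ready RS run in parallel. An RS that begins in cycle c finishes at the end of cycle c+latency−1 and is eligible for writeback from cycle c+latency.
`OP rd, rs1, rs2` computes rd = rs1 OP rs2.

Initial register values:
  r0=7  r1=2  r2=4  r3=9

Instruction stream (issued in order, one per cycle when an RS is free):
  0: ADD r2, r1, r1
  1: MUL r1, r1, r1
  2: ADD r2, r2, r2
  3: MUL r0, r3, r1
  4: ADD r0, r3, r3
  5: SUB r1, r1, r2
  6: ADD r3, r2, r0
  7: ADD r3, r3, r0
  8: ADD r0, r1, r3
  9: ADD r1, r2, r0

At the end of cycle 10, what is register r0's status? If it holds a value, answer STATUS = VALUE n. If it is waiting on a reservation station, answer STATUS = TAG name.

STATUS = TAG Add1

c1: issue ADD r2<-Add1 | r0:7,r1:2,r2:Add1,r3:9
c2: issue MUL r1<-Mul1 | r0:7,r1:Mul1,r2:Add1,r3:9
c3: CDB Add1=4; issue ADD r2<-Add1 | r0:7,r1:Mul1,r2:Add1,r3:9
c4: issue MUL r0<-Mul2 | r0:Mul2,r1:Mul1,r2:Add1,r3:9
c5: CDB Add1=8; issue ADD r0<-Add1 | r0:Add1,r1:Mul1,r2:8,r3:9
c6: CDB Mul1=4; issue SUB r1<-Add2 | r0:Add1,r1:Add2,r2:8,r3:9
c7: CDB Add1=18; issue ADD r3<-Add1 | r0:18,r1:Add2,r2:8,r3:Add1
c8: CDB Add2=-4; issue ADD r3<-Add2 | r0:18,r1:-4,r2:8,r3:Add2
c9: CDB Add1=26; issue ADD r0<-Add1 | r0:Add1,r1:-4,r2:8,r3:Add2
c10: CDB Mul2=36; issue ADD r1<-Add3 | r0:Add1,r1:Add3,r2:8,r3:Add2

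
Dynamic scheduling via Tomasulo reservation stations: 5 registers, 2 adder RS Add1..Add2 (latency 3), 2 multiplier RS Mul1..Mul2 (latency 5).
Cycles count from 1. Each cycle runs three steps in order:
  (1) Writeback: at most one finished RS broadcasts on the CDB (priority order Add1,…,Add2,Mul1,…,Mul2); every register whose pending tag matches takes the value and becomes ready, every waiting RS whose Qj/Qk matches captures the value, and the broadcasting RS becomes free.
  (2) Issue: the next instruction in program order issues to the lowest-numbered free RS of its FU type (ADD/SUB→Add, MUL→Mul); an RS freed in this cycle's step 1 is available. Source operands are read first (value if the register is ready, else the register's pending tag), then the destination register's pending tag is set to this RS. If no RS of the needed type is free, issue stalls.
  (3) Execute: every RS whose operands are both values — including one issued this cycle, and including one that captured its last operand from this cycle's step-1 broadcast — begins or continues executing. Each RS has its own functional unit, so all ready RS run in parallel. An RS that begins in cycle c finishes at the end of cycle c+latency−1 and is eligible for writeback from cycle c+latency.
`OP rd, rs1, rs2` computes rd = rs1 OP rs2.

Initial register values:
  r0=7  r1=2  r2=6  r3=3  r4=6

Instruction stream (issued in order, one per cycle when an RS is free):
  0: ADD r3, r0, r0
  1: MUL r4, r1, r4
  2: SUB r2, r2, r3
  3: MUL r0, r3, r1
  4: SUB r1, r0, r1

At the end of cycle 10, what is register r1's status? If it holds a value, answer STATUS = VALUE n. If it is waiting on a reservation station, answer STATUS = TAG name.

STATUS = TAG Add1

  c1: issue ADD r3<-Add1  regs: r0:7,r1:2,r2:6,r3:Add1,r4:6
  c2: issue MUL r4<-Mul1  regs: r0:7,r1:2,r2:6,r3:Add1,r4:Mul1
  c3: issue SUB r2<-Add2  regs: r0:7,r1:2,r2:Add2,r3:Add1,r4:Mul1
  c4: CDB Add1=14; issue MUL r0<-Mul2  regs: r0:Mul2,r1:2,r2:Add2,r3:14,r4:Mul1
  c5: issue SUB r1<-Add1  regs: r0:Mul2,r1:Add1,r2:Add2,r3:14,r4:Mul1
  c6: -  regs: r0:Mul2,r1:Add1,r2:Add2,r3:14,r4:Mul1
  c7: CDB Add2=-8  regs: r0:Mul2,r1:Add1,r2:-8,r3:14,r4:Mul1
  c8: CDB Mul1=12  regs: r0:Mul2,r1:Add1,r2:-8,r3:14,r4:12
  c9: CDB Mul2=28  regs: r0:28,r1:Add1,r2:-8,r3:14,r4:12
  c10: -  regs: r0:28,r1:Add1,r2:-8,r3:14,r4:12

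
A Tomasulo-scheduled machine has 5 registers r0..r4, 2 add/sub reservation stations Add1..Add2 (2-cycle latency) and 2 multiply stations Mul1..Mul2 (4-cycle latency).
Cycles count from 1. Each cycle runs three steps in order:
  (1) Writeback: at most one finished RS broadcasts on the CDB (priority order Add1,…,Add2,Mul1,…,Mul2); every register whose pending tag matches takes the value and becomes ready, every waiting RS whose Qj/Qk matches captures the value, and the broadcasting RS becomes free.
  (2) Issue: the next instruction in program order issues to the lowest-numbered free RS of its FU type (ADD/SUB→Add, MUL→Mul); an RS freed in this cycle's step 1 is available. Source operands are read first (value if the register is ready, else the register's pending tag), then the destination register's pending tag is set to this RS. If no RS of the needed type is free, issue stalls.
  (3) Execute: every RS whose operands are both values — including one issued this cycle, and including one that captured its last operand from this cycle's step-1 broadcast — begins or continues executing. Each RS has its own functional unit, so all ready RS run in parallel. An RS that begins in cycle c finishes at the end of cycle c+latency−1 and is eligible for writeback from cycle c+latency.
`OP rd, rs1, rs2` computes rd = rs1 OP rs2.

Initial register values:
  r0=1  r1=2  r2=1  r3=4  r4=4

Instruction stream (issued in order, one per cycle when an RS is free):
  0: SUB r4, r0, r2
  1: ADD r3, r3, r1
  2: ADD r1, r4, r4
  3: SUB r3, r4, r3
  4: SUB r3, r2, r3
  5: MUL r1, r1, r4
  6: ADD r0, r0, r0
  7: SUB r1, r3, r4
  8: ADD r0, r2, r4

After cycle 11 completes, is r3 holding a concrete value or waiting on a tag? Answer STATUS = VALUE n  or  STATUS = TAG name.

STATUS = VALUE 7

c1: issue SUB r4<-Add1 | r0:1,r1:2,r2:1,r3:4,r4:Add1
c2: issue ADD r3<-Add2 | r0:1,r1:2,r2:1,r3:Add2,r4:Add1
c3: CDB Add1=0; issue ADD r1<-Add1 | r0:1,r1:Add1,r2:1,r3:Add2,r4:0
c4: CDB Add2=6; issue SUB r3<-Add2 | r0:1,r1:Add1,r2:1,r3:Add2,r4:0
c5: CDB Add1=0; issue SUB r3<-Add1 | r0:1,r1:0,r2:1,r3:Add1,r4:0
c6: CDB Add2=-6; issue MUL r1<-Mul1 | r0:1,r1:Mul1,r2:1,r3:Add1,r4:0
c7: issue ADD r0<-Add2 | r0:Add2,r1:Mul1,r2:1,r3:Add1,r4:0
c8: CDB Add1=7; issue SUB r1<-Add1 | r0:Add2,r1:Add1,r2:1,r3:7,r4:0
c9: CDB Add2=2; issue ADD r0<-Add2 | r0:Add2,r1:Add1,r2:1,r3:7,r4:0
c10: CDB Add1=7 | r0:Add2,r1:7,r2:1,r3:7,r4:0
c11: CDB Add2=1 | r0:1,r1:7,r2:1,r3:7,r4:0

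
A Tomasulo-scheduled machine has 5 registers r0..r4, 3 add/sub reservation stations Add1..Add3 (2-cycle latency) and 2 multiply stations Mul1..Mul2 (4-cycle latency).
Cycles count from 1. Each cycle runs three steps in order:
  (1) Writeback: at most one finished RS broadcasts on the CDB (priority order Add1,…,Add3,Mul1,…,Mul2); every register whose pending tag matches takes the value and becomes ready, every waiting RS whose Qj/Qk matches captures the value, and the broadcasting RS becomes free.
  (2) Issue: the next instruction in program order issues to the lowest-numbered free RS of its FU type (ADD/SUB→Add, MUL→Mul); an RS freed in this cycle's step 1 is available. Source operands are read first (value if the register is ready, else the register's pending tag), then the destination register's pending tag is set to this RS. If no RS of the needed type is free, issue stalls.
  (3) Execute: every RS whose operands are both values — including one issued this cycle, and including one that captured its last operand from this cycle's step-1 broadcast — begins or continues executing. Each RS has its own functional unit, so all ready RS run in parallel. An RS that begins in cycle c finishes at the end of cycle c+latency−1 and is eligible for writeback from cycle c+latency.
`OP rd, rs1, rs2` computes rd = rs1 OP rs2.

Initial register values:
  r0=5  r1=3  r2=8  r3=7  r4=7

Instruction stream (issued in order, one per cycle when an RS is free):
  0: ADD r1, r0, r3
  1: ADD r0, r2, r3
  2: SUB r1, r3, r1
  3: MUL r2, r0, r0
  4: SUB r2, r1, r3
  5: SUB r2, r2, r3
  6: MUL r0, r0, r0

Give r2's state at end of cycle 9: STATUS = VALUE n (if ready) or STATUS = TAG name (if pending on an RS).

STATUS = VALUE -19

  c1: issue ADD r1<-Add1  regs: r0:5,r1:Add1,r2:8,r3:7,r4:7
  c2: issue ADD r0<-Add2  regs: r0:Add2,r1:Add1,r2:8,r3:7,r4:7
  c3: CDB Add1=12; issue SUB r1<-Add1  regs: r0:Add2,r1:Add1,r2:8,r3:7,r4:7
  c4: CDB Add2=15; issue MUL r2<-Mul1  regs: r0:15,r1:Add1,r2:Mul1,r3:7,r4:7
  c5: CDB Add1=-5; issue SUB r2<-Add1  regs: r0:15,r1:-5,r2:Add1,r3:7,r4:7
  c6: issue SUB r2<-Add2  regs: r0:15,r1:-5,r2:Add2,r3:7,r4:7
  c7: CDB Add1=-12; issue MUL r0<-Mul2  regs: r0:Mul2,r1:-5,r2:Add2,r3:7,r4:7
  c8: CDB Mul1=225  regs: r0:Mul2,r1:-5,r2:Add2,r3:7,r4:7
  c9: CDB Add2=-19  regs: r0:Mul2,r1:-5,r2:-19,r3:7,r4:7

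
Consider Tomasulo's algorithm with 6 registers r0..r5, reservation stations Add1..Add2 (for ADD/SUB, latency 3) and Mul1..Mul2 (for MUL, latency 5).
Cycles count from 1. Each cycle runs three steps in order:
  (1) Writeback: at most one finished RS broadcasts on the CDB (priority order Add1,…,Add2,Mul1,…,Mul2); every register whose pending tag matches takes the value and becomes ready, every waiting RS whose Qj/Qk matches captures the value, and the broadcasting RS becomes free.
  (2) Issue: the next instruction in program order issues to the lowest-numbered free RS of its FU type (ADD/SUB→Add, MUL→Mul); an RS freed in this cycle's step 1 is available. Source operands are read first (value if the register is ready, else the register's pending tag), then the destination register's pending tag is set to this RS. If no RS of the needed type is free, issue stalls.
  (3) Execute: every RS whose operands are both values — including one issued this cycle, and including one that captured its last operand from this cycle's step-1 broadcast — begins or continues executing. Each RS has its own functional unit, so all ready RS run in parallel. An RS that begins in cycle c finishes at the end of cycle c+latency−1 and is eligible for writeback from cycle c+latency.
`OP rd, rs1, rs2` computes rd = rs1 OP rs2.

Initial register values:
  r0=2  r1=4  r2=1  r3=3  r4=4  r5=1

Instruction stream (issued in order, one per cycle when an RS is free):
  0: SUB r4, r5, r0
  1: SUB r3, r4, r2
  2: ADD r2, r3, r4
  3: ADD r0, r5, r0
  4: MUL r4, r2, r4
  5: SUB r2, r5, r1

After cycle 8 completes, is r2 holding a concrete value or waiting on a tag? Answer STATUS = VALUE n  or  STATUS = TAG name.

STATUS = TAG Add1

cycle 1: issue SUB r4<-Add1 // r0:2,r1:4,r2:1,r3:3,r4:Add1,r5:1
cycle 2: issue SUB r3<-Add2 // r0:2,r1:4,r2:1,r3:Add2,r4:Add1,r5:1
cycle 3: stall // r0:2,r1:4,r2:1,r3:Add2,r4:Add1,r5:1
cycle 4: CDB Add1=-1; issue ADD r2<-Add1 // r0:2,r1:4,r2:Add1,r3:Add2,r4:-1,r5:1
cycle 5: stall // r0:2,r1:4,r2:Add1,r3:Add2,r4:-1,r5:1
cycle 6: stall // r0:2,r1:4,r2:Add1,r3:Add2,r4:-1,r5:1
cycle 7: CDB Add2=-2; issue ADD r0<-Add2 // r0:Add2,r1:4,r2:Add1,r3:-2,r4:-1,r5:1
cycle 8: issue MUL r4<-Mul1 // r0:Add2,r1:4,r2:Add1,r3:-2,r4:Mul1,r5:1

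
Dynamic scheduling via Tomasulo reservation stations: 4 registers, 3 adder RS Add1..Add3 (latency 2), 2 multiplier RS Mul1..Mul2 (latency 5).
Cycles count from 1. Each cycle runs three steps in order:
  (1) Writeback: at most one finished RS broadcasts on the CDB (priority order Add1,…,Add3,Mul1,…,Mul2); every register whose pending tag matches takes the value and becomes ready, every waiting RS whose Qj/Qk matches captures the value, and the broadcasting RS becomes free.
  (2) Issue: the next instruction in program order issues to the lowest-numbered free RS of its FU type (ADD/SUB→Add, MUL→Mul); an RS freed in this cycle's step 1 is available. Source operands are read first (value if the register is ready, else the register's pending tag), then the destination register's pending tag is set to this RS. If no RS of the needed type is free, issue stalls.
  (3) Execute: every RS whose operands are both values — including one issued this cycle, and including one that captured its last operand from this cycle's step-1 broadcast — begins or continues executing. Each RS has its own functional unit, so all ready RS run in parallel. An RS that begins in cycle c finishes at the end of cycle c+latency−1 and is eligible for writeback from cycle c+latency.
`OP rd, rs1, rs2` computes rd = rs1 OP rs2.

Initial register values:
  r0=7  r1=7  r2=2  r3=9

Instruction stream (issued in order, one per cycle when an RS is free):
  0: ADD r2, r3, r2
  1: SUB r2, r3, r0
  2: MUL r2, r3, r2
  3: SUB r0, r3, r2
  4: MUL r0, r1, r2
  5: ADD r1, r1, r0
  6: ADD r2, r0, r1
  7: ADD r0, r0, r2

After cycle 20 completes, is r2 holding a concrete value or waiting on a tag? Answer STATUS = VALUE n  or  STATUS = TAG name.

c1: issue ADD r2<-Add1 | r0:7,r1:7,r2:Add1,r3:9
c2: issue SUB r2<-Add2 | r0:7,r1:7,r2:Add2,r3:9
c3: CDB Add1=11; issue MUL r2<-Mul1 | r0:7,r1:7,r2:Mul1,r3:9
c4: CDB Add2=2; issue SUB r0<-Add1 | r0:Add1,r1:7,r2:Mul1,r3:9
c5: issue MUL r0<-Mul2 | r0:Mul2,r1:7,r2:Mul1,r3:9
c6: issue ADD r1<-Add2 | r0:Mul2,r1:Add2,r2:Mul1,r3:9
c7: issue ADD r2<-Add3 | r0:Mul2,r1:Add2,r2:Add3,r3:9
c8: stall | r0:Mul2,r1:Add2,r2:Add3,r3:9
c9: CDB Mul1=18; stall | r0:Mul2,r1:Add2,r2:Add3,r3:9
c10: stall | r0:Mul2,r1:Add2,r2:Add3,r3:9
c11: CDB Add1=-9; issue ADD r0<-Add1 | r0:Add1,r1:Add2,r2:Add3,r3:9
c12: - | r0:Add1,r1:Add2,r2:Add3,r3:9
c13: - | r0:Add1,r1:Add2,r2:Add3,r3:9
c14: CDB Mul2=126 | r0:Add1,r1:Add2,r2:Add3,r3:9
c15: - | r0:Add1,r1:Add2,r2:Add3,r3:9
c16: CDB Add2=133 | r0:Add1,r1:133,r2:Add3,r3:9
c17: - | r0:Add1,r1:133,r2:Add3,r3:9
c18: CDB Add3=259 | r0:Add1,r1:133,r2:259,r3:9
c19: - | r0:Add1,r1:133,r2:259,r3:9
c20: CDB Add1=385 | r0:385,r1:133,r2:259,r3:9

STATUS = VALUE 259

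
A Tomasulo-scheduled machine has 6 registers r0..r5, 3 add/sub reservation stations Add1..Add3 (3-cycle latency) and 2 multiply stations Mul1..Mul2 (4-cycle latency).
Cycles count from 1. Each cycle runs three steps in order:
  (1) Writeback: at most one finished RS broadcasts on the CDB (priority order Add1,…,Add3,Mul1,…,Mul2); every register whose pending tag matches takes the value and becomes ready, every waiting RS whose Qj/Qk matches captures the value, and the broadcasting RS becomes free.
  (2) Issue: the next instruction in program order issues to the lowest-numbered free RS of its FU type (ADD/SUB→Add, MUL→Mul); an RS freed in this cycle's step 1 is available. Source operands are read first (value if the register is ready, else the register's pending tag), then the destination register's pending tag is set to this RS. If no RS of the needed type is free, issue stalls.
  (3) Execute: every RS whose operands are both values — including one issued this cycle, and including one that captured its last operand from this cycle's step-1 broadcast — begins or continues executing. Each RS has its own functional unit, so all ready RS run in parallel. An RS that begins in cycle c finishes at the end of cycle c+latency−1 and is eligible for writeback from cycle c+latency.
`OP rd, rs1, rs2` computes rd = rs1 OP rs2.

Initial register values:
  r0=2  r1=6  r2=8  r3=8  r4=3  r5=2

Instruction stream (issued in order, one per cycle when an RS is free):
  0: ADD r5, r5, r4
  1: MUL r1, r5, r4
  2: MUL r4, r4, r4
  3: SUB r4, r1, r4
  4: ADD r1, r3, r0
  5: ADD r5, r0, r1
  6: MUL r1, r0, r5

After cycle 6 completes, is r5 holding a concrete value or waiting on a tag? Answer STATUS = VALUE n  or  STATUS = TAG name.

cycle 1: issue ADD r5<-Add1 // r0:2,r1:6,r2:8,r3:8,r4:3,r5:Add1
cycle 2: issue MUL r1<-Mul1 // r0:2,r1:Mul1,r2:8,r3:8,r4:3,r5:Add1
cycle 3: issue MUL r4<-Mul2 // r0:2,r1:Mul1,r2:8,r3:8,r4:Mul2,r5:Add1
cycle 4: CDB Add1=5; issue SUB r4<-Add1 // r0:2,r1:Mul1,r2:8,r3:8,r4:Add1,r5:5
cycle 5: issue ADD r1<-Add2 // r0:2,r1:Add2,r2:8,r3:8,r4:Add1,r5:5
cycle 6: issue ADD r5<-Add3 // r0:2,r1:Add2,r2:8,r3:8,r4:Add1,r5:Add3

STATUS = TAG Add3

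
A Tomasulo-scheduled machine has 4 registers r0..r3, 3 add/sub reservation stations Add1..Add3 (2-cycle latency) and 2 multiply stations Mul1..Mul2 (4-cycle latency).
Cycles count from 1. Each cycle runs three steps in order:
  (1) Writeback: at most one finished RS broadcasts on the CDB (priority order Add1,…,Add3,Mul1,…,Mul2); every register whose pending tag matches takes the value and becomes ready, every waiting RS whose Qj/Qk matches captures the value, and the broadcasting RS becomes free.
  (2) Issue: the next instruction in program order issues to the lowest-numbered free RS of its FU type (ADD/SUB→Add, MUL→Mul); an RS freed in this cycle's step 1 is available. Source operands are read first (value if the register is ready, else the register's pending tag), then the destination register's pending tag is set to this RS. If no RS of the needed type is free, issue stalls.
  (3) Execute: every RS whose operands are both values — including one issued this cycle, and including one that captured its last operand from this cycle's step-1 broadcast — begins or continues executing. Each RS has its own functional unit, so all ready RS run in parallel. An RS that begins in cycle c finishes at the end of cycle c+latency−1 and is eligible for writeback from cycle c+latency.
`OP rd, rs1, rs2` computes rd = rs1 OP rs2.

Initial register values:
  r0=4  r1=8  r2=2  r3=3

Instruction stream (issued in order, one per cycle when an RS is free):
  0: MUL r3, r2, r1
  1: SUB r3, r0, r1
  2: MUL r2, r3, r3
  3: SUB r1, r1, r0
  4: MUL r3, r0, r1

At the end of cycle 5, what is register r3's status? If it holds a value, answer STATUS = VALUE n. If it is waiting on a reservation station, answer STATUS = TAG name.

STATUS = TAG Mul1

  c1: issue MUL r3<-Mul1  regs: r0:4,r1:8,r2:2,r3:Mul1
  c2: issue SUB r3<-Add1  regs: r0:4,r1:8,r2:2,r3:Add1
  c3: issue MUL r2<-Mul2  regs: r0:4,r1:8,r2:Mul2,r3:Add1
  c4: CDB Add1=-4; issue SUB r1<-Add1  regs: r0:4,r1:Add1,r2:Mul2,r3:-4
  c5: CDB Mul1=16; issue MUL r3<-Mul1  regs: r0:4,r1:Add1,r2:Mul2,r3:Mul1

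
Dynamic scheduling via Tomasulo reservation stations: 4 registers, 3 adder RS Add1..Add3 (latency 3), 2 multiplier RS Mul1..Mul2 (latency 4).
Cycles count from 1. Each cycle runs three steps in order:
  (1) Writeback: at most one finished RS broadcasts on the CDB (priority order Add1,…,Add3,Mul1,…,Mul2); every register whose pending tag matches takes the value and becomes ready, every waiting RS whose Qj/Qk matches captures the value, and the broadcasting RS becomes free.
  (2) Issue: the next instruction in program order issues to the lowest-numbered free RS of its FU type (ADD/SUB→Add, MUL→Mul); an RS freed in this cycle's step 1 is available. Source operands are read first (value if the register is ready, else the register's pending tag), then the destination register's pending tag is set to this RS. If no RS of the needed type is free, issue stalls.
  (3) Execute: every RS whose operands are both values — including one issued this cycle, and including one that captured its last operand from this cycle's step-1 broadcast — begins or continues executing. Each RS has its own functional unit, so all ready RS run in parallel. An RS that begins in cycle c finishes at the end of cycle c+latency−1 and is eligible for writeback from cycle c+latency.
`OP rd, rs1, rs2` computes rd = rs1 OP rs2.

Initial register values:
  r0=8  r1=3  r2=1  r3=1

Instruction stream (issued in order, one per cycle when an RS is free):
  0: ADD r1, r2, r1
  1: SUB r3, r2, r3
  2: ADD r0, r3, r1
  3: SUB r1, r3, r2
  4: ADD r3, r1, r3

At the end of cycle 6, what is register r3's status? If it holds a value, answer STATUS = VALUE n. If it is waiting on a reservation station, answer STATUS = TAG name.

  c1: issue ADD r1<-Add1  regs: r0:8,r1:Add1,r2:1,r3:1
  c2: issue SUB r3<-Add2  regs: r0:8,r1:Add1,r2:1,r3:Add2
  c3: issue ADD r0<-Add3  regs: r0:Add3,r1:Add1,r2:1,r3:Add2
  c4: CDB Add1=4; issue SUB r1<-Add1  regs: r0:Add3,r1:Add1,r2:1,r3:Add2
  c5: CDB Add2=0; issue ADD r3<-Add2  regs: r0:Add3,r1:Add1,r2:1,r3:Add2
  c6: -  regs: r0:Add3,r1:Add1,r2:1,r3:Add2

STATUS = TAG Add2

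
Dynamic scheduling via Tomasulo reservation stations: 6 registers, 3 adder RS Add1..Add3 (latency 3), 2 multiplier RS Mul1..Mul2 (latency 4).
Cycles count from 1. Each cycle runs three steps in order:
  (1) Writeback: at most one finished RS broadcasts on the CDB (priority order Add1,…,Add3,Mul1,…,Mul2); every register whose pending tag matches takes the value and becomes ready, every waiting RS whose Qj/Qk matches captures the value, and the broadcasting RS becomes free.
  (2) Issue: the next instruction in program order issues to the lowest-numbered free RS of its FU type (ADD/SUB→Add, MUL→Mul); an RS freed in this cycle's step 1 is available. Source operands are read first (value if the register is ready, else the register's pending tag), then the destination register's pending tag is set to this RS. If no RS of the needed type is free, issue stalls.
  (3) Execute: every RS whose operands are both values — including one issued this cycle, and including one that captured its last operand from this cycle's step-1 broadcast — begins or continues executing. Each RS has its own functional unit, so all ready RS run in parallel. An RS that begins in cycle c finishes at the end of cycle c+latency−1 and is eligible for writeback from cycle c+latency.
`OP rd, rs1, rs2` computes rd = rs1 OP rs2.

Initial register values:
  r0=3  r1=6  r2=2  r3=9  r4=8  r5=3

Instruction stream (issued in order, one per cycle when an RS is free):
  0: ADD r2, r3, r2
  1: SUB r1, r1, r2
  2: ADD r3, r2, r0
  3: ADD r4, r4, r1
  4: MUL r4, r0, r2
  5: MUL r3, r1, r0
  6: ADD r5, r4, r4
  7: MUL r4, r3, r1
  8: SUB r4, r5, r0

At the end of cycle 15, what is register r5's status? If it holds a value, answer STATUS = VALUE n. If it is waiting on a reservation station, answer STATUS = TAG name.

STATUS = VALUE 66

c1: issue ADD r2<-Add1 | r0:3,r1:6,r2:Add1,r3:9,r4:8,r5:3
c2: issue SUB r1<-Add2 | r0:3,r1:Add2,r2:Add1,r3:9,r4:8,r5:3
c3: issue ADD r3<-Add3 | r0:3,r1:Add2,r2:Add1,r3:Add3,r4:8,r5:3
c4: CDB Add1=11; issue ADD r4<-Add1 | r0:3,r1:Add2,r2:11,r3:Add3,r4:Add1,r5:3
c5: issue MUL r4<-Mul1 | r0:3,r1:Add2,r2:11,r3:Add3,r4:Mul1,r5:3
c6: issue MUL r3<-Mul2 | r0:3,r1:Add2,r2:11,r3:Mul2,r4:Mul1,r5:3
c7: CDB Add2=-5; issue ADD r5<-Add2 | r0:3,r1:-5,r2:11,r3:Mul2,r4:Mul1,r5:Add2
c8: CDB Add3=14; stall | r0:3,r1:-5,r2:11,r3:Mul2,r4:Mul1,r5:Add2
c9: CDB Mul1=33; issue MUL r4<-Mul1 | r0:3,r1:-5,r2:11,r3:Mul2,r4:Mul1,r5:Add2
c10: CDB Add1=3; issue SUB r4<-Add1 | r0:3,r1:-5,r2:11,r3:Mul2,r4:Add1,r5:Add2
c11: CDB Mul2=-15 | r0:3,r1:-5,r2:11,r3:-15,r4:Add1,r5:Add2
c12: CDB Add2=66 | r0:3,r1:-5,r2:11,r3:-15,r4:Add1,r5:66
c13: - | r0:3,r1:-5,r2:11,r3:-15,r4:Add1,r5:66
c14: - | r0:3,r1:-5,r2:11,r3:-15,r4:Add1,r5:66
c15: CDB Add1=63 | r0:3,r1:-5,r2:11,r3:-15,r4:63,r5:66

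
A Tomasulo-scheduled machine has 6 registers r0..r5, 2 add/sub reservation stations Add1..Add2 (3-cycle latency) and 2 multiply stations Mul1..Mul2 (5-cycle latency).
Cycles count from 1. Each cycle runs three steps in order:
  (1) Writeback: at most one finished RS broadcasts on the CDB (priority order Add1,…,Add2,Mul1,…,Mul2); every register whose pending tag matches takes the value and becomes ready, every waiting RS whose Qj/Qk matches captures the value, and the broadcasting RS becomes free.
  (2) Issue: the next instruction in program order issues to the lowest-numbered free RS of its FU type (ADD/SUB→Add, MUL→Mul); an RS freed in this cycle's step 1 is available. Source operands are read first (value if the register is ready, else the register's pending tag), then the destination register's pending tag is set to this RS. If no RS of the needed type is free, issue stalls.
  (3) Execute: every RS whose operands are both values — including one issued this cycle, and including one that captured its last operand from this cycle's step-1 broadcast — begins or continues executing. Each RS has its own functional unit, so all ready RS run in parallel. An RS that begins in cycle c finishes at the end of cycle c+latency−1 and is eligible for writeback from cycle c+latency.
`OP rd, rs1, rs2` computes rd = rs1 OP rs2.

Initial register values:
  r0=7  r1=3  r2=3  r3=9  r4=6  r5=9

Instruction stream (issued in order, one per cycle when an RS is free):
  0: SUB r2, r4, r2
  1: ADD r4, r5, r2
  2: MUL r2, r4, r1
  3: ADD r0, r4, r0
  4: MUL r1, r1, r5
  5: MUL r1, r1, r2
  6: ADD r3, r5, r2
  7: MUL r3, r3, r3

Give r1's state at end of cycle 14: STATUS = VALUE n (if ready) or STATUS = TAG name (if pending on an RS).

  c1: issue SUB r2<-Add1  regs: r0:7,r1:3,r2:Add1,r3:9,r4:6,r5:9
  c2: issue ADD r4<-Add2  regs: r0:7,r1:3,r2:Add1,r3:9,r4:Add2,r5:9
  c3: issue MUL r2<-Mul1  regs: r0:7,r1:3,r2:Mul1,r3:9,r4:Add2,r5:9
  c4: CDB Add1=3; issue ADD r0<-Add1  regs: r0:Add1,r1:3,r2:Mul1,r3:9,r4:Add2,r5:9
  c5: issue MUL r1<-Mul2  regs: r0:Add1,r1:Mul2,r2:Mul1,r3:9,r4:Add2,r5:9
  c6: stall  regs: r0:Add1,r1:Mul2,r2:Mul1,r3:9,r4:Add2,r5:9
  c7: CDB Add2=12; stall  regs: r0:Add1,r1:Mul2,r2:Mul1,r3:9,r4:12,r5:9
  c8: stall  regs: r0:Add1,r1:Mul2,r2:Mul1,r3:9,r4:12,r5:9
  c9: stall  regs: r0:Add1,r1:Mul2,r2:Mul1,r3:9,r4:12,r5:9
  c10: CDB Add1=19; stall  regs: r0:19,r1:Mul2,r2:Mul1,r3:9,r4:12,r5:9
  c11: CDB Mul2=27; issue MUL r1<-Mul2  regs: r0:19,r1:Mul2,r2:Mul1,r3:9,r4:12,r5:9
  c12: CDB Mul1=36; issue ADD r3<-Add1  regs: r0:19,r1:Mul2,r2:36,r3:Add1,r4:12,r5:9
  c13: issue MUL r3<-Mul1  regs: r0:19,r1:Mul2,r2:36,r3:Mul1,r4:12,r5:9
  c14: -  regs: r0:19,r1:Mul2,r2:36,r3:Mul1,r4:12,r5:9

STATUS = TAG Mul2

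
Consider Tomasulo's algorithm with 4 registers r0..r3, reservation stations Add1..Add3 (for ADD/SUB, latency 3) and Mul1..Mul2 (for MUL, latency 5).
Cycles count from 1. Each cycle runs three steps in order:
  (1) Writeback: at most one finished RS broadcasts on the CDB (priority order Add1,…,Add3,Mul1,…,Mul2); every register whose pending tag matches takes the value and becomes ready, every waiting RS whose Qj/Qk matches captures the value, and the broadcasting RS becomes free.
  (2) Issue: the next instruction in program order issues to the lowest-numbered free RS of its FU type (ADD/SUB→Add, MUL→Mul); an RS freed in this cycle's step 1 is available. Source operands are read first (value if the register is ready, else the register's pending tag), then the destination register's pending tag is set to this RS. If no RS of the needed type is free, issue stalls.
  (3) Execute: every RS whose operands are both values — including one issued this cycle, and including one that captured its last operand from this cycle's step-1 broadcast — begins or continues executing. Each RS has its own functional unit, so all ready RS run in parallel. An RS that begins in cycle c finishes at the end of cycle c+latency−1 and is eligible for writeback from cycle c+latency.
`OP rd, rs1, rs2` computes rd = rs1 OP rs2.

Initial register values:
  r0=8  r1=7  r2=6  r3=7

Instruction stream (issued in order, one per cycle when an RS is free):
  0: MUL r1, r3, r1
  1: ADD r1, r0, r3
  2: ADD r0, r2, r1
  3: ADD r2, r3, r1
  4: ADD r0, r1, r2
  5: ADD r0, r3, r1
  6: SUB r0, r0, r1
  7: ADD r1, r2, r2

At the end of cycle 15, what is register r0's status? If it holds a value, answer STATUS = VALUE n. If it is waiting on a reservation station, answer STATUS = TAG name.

  c1: issue MUL r1<-Mul1  regs: r0:8,r1:Mul1,r2:6,r3:7
  c2: issue ADD r1<-Add1  regs: r0:8,r1:Add1,r2:6,r3:7
  c3: issue ADD r0<-Add2  regs: r0:Add2,r1:Add1,r2:6,r3:7
  c4: issue ADD r2<-Add3  regs: r0:Add2,r1:Add1,r2:Add3,r3:7
  c5: CDB Add1=15; issue ADD r0<-Add1  regs: r0:Add1,r1:15,r2:Add3,r3:7
  c6: CDB Mul1=49; stall  regs: r0:Add1,r1:15,r2:Add3,r3:7
  c7: stall  regs: r0:Add1,r1:15,r2:Add3,r3:7
  c8: CDB Add2=21; issue ADD r0<-Add2  regs: r0:Add2,r1:15,r2:Add3,r3:7
  c9: CDB Add3=22; issue SUB r0<-Add3  regs: r0:Add3,r1:15,r2:22,r3:7
  c10: stall  regs: r0:Add3,r1:15,r2:22,r3:7
  c11: CDB Add2=22; issue ADD r1<-Add2  regs: r0:Add3,r1:Add2,r2:22,r3:7
  c12: CDB Add1=37  regs: r0:Add3,r1:Add2,r2:22,r3:7
  c13: -  regs: r0:Add3,r1:Add2,r2:22,r3:7
  c14: CDB Add2=44  regs: r0:Add3,r1:44,r2:22,r3:7
  c15: CDB Add3=7  regs: r0:7,r1:44,r2:22,r3:7

STATUS = VALUE 7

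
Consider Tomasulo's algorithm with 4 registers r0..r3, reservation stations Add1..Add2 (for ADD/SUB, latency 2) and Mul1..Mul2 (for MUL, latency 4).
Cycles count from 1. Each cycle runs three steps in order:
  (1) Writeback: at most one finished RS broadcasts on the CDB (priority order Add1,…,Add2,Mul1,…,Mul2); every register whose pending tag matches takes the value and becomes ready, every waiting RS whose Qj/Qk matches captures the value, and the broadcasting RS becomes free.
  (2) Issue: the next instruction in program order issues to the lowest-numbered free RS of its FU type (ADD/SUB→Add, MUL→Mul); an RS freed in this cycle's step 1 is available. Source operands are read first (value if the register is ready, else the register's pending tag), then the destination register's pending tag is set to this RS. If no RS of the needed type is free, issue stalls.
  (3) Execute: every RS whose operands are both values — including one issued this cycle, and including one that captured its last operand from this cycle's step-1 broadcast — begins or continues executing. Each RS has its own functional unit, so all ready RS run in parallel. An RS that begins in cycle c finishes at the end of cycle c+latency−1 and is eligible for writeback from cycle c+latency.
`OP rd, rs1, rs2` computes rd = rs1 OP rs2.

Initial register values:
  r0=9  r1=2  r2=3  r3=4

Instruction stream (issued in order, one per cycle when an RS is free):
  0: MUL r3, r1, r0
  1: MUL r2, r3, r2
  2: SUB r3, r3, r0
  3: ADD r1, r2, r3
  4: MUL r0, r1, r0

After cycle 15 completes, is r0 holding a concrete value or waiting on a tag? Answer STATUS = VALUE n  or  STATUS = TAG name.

STATUS = VALUE 567

c1: issue MUL r3<-Mul1 | r0:9,r1:2,r2:3,r3:Mul1
c2: issue MUL r2<-Mul2 | r0:9,r1:2,r2:Mul2,r3:Mul1
c3: issue SUB r3<-Add1 | r0:9,r1:2,r2:Mul2,r3:Add1
c4: issue ADD r1<-Add2 | r0:9,r1:Add2,r2:Mul2,r3:Add1
c5: CDB Mul1=18; issue MUL r0<-Mul1 | r0:Mul1,r1:Add2,r2:Mul2,r3:Add1
c6: - | r0:Mul1,r1:Add2,r2:Mul2,r3:Add1
c7: CDB Add1=9 | r0:Mul1,r1:Add2,r2:Mul2,r3:9
c8: - | r0:Mul1,r1:Add2,r2:Mul2,r3:9
c9: CDB Mul2=54 | r0:Mul1,r1:Add2,r2:54,r3:9
c10: - | r0:Mul1,r1:Add2,r2:54,r3:9
c11: CDB Add2=63 | r0:Mul1,r1:63,r2:54,r3:9
c12: - | r0:Mul1,r1:63,r2:54,r3:9
c13: - | r0:Mul1,r1:63,r2:54,r3:9
c14: - | r0:Mul1,r1:63,r2:54,r3:9
c15: CDB Mul1=567 | r0:567,r1:63,r2:54,r3:9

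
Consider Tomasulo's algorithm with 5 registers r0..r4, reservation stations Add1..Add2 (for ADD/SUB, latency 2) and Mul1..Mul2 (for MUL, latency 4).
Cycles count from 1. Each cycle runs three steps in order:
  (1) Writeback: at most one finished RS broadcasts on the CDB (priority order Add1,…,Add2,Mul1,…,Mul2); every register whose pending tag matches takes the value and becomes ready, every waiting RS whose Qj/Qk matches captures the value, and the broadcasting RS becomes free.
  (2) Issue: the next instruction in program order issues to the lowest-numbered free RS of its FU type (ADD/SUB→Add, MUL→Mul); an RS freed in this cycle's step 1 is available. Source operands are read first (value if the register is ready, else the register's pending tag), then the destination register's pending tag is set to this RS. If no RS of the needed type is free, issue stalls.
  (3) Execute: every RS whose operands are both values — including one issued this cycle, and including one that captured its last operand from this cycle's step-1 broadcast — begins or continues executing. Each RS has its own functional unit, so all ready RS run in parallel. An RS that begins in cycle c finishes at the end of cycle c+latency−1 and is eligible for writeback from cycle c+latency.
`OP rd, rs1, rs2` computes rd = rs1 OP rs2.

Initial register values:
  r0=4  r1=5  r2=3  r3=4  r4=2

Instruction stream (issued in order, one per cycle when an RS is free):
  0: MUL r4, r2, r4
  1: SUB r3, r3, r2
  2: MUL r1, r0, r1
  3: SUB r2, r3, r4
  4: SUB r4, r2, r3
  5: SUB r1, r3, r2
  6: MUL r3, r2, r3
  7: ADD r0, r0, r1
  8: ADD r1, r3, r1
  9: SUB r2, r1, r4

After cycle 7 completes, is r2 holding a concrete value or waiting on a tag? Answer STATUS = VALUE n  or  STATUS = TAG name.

cycle 1: issue MUL r4<-Mul1 // r0:4,r1:5,r2:3,r3:4,r4:Mul1
cycle 2: issue SUB r3<-Add1 // r0:4,r1:5,r2:3,r3:Add1,r4:Mul1
cycle 3: issue MUL r1<-Mul2 // r0:4,r1:Mul2,r2:3,r3:Add1,r4:Mul1
cycle 4: CDB Add1=1; issue SUB r2<-Add1 // r0:4,r1:Mul2,r2:Add1,r3:1,r4:Mul1
cycle 5: CDB Mul1=6; issue SUB r4<-Add2 // r0:4,r1:Mul2,r2:Add1,r3:1,r4:Add2
cycle 6: stall // r0:4,r1:Mul2,r2:Add1,r3:1,r4:Add2
cycle 7: CDB Add1=-5; issue SUB r1<-Add1 // r0:4,r1:Add1,r2:-5,r3:1,r4:Add2

STATUS = VALUE -5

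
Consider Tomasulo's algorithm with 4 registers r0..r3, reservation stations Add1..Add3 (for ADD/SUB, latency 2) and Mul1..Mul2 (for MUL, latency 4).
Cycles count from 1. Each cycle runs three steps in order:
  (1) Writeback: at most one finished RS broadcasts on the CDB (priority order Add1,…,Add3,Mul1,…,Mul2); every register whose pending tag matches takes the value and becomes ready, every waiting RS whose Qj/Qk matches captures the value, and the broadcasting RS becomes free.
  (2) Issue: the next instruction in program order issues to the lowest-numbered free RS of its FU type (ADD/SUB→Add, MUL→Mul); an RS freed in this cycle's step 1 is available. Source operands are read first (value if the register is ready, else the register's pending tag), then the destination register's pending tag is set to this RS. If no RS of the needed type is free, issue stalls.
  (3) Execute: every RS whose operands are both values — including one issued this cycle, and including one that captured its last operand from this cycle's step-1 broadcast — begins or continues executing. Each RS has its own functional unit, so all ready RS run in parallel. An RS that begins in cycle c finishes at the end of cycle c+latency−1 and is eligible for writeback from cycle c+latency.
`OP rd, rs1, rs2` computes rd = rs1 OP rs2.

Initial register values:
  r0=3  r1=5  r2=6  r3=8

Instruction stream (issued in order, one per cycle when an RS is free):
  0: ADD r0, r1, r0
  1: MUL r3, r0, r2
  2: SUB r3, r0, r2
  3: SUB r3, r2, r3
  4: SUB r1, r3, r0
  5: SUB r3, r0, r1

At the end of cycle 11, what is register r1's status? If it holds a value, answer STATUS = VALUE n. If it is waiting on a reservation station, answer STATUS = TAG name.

c1: issue ADD r0<-Add1 | r0:Add1,r1:5,r2:6,r3:8
c2: issue MUL r3<-Mul1 | r0:Add1,r1:5,r2:6,r3:Mul1
c3: CDB Add1=8; issue SUB r3<-Add1 | r0:8,r1:5,r2:6,r3:Add1
c4: issue SUB r3<-Add2 | r0:8,r1:5,r2:6,r3:Add2
c5: CDB Add1=2; issue SUB r1<-Add1 | r0:8,r1:Add1,r2:6,r3:Add2
c6: issue SUB r3<-Add3 | r0:8,r1:Add1,r2:6,r3:Add3
c7: CDB Add2=4 | r0:8,r1:Add1,r2:6,r3:Add3
c8: CDB Mul1=48 | r0:8,r1:Add1,r2:6,r3:Add3
c9: CDB Add1=-4 | r0:8,r1:-4,r2:6,r3:Add3
c10: - | r0:8,r1:-4,r2:6,r3:Add3
c11: CDB Add3=12 | r0:8,r1:-4,r2:6,r3:12

STATUS = VALUE -4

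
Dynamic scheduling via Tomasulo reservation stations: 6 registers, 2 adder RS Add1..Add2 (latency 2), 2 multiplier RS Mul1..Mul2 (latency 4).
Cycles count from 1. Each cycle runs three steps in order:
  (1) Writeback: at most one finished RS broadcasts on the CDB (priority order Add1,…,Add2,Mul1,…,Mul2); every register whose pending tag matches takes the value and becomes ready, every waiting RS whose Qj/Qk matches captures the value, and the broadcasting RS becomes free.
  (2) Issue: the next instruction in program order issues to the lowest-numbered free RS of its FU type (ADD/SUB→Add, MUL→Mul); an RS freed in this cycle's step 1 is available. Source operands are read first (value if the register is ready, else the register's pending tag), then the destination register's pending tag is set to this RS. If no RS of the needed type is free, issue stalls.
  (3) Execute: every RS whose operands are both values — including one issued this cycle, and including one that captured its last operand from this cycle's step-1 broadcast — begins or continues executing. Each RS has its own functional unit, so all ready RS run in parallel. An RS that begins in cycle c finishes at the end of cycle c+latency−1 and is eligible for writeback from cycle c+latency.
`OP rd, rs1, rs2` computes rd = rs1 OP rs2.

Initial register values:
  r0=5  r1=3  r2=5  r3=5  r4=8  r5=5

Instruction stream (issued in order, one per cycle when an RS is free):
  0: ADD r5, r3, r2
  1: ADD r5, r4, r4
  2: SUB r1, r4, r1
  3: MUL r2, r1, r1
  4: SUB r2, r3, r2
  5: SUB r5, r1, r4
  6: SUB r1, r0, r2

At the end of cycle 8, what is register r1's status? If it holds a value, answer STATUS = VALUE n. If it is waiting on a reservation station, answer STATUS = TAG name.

c1: issue ADD r5<-Add1 | r0:5,r1:3,r2:5,r3:5,r4:8,r5:Add1
c2: issue ADD r5<-Add2 | r0:5,r1:3,r2:5,r3:5,r4:8,r5:Add2
c3: CDB Add1=10; issue SUB r1<-Add1 | r0:5,r1:Add1,r2:5,r3:5,r4:8,r5:Add2
c4: CDB Add2=16; issue MUL r2<-Mul1 | r0:5,r1:Add1,r2:Mul1,r3:5,r4:8,r5:16
c5: CDB Add1=5; issue SUB r2<-Add1 | r0:5,r1:5,r2:Add1,r3:5,r4:8,r5:16
c6: issue SUB r5<-Add2 | r0:5,r1:5,r2:Add1,r3:5,r4:8,r5:Add2
c7: stall | r0:5,r1:5,r2:Add1,r3:5,r4:8,r5:Add2
c8: CDB Add2=-3; issue SUB r1<-Add2 | r0:5,r1:Add2,r2:Add1,r3:5,r4:8,r5:-3

STATUS = TAG Add2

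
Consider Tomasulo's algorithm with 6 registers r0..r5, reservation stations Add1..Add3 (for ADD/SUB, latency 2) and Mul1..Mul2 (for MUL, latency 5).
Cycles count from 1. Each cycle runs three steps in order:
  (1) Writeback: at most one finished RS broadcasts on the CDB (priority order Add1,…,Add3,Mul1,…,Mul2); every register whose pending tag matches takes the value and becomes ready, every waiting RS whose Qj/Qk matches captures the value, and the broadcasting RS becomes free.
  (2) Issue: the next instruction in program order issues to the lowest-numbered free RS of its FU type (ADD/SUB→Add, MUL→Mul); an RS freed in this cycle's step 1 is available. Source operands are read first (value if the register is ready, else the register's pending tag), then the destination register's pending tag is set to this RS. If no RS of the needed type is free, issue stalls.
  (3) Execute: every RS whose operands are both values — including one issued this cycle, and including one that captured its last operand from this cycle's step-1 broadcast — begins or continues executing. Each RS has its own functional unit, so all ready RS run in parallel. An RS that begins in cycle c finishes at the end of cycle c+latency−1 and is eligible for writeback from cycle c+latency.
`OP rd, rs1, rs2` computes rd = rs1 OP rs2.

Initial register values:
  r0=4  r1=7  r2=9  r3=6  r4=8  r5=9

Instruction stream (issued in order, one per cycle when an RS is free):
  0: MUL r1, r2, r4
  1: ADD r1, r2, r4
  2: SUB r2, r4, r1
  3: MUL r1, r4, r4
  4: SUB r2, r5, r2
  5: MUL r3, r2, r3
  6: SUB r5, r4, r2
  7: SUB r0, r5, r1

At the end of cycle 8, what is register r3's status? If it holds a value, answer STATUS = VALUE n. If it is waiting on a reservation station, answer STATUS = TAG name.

STATUS = TAG Mul1

cycle 1: issue MUL r1<-Mul1 // r0:4,r1:Mul1,r2:9,r3:6,r4:8,r5:9
cycle 2: issue ADD r1<-Add1 // r0:4,r1:Add1,r2:9,r3:6,r4:8,r5:9
cycle 3: issue SUB r2<-Add2 // r0:4,r1:Add1,r2:Add2,r3:6,r4:8,r5:9
cycle 4: CDB Add1=17; issue MUL r1<-Mul2 // r0:4,r1:Mul2,r2:Add2,r3:6,r4:8,r5:9
cycle 5: issue SUB r2<-Add1 // r0:4,r1:Mul2,r2:Add1,r3:6,r4:8,r5:9
cycle 6: CDB Add2=-9; stall // r0:4,r1:Mul2,r2:Add1,r3:6,r4:8,r5:9
cycle 7: CDB Mul1=72; issue MUL r3<-Mul1 // r0:4,r1:Mul2,r2:Add1,r3:Mul1,r4:8,r5:9
cycle 8: CDB Add1=18; issue SUB r5<-Add1 // r0:4,r1:Mul2,r2:18,r3:Mul1,r4:8,r5:Add1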